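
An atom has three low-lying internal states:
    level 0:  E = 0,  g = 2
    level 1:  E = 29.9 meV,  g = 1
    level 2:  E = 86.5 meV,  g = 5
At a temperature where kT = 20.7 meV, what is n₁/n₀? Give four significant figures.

0.1179

n₁/n₀ = (g₁/g₀) exp[−(E₁−E₀)/kT] = (1/2) × exp(−(29.9 meV)/(20.7 meV)) = (1/2) × exp(-1.44444) = 0.1179.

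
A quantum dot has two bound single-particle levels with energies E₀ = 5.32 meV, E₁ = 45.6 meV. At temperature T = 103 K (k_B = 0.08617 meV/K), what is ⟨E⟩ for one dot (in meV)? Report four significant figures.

k_BT = 0.08617 × 103 K = 8.87551 meV.
Eᵢ/kT = 0.599402, 5.13773.
Z = Σ e^(−Eᵢ/kT) = e^(−0.599402) + e^(−5.13773) = 0.549140 + 0.00587100 = 0.555011.
⟨E⟩ = Σ Eᵢ e^(−Eᵢ/kT) / Z = (5.32·0.549140 + 45.6·0.00587100) / 0.555011 = 5.746 meV.

5.746 meV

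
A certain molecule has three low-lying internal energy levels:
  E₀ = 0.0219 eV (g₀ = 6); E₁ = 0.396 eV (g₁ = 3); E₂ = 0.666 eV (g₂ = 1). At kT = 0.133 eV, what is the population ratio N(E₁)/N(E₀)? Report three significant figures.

n₁/n₀ = (g₁/g₀) exp[−(E₁−E₀)/kT] = (3/6) × exp(−(0.3741 eV)/(0.133 eV)) = (3/6) × exp(-2.8128) = 0.0300.

0.0300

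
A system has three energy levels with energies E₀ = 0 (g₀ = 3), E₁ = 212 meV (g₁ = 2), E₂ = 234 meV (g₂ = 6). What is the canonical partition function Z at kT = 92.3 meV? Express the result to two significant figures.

Eᵢ/kT = 0, 2.297, 2.535.
Z = Σ gᵢe^(−Eᵢ/kT) = 3·e^(−0) + 2·e^(−2.297) + 6·e^(−2.535) = 3.000 + 0.2011 + 0.4756 = 3.677.

Z = 3.7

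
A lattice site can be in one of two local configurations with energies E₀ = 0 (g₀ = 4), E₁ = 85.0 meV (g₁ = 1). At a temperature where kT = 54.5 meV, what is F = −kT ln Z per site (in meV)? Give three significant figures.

Eᵢ/kT = 0, 1.5596.
Z = Σ gᵢe^(−Eᵢ/kT) = 4·e^(−0) + 1·e^(−1.5596) = 4.0000 + 0.21022 = 4.2102.
F = −kT ln Z = −54.5 × ln(4.2102) = −54.5 × 1.4375 = -78.3 meV.

-78.3 meV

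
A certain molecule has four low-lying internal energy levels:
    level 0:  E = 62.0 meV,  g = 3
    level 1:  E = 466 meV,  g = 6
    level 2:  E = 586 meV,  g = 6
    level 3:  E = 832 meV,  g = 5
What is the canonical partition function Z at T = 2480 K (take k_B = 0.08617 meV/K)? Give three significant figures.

k_BT = 0.08617 × 2480 K = 213.70 meV.
Eᵢ/kT = 0.29013, 2.1806, 2.7422, 3.8933.
Z = Σ gᵢe^(−Eᵢ/kT) = 3·e^(−0.29013) + 6·e^(−2.1806) + 6·e^(−2.7422) + 5·e^(−3.8933) = 2.2445 + 0.67784 + 0.38657 + 0.10189 = 3.4108.

Z = 3.41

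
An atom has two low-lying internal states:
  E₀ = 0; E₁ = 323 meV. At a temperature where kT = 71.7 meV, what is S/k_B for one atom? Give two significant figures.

Eᵢ/kT = 0, 4.505.
Z = Σ e^(−Eᵢ/kT) = e^(−0) + e^(−4.505) = 1.000 + 0.01105 = 1.011.
⟨E⟩ = Σ EᵢPᵢ = 3.530 meV.
S/k_B = ln Z + ⟨E⟩/kT = ln(1.011) + 3.530/71.7 = 0.01094 + 0.04923 = 0.060.

0.060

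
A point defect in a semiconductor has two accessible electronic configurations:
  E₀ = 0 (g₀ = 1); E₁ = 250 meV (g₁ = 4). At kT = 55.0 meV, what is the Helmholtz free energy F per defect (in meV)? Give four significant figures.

Eᵢ/kT = 0, 4.54545.
Z = Σ gᵢe^(−Eᵢ/kT) = 1·e^(−0) + 4·e^(−4.54545) = 1.00000 + 0.0424616 = 1.04246.
F = −kT ln Z = −55.0 × ln(1.04246) = −55.0 × 0.0415833 = -2.287 meV.

-2.287 meV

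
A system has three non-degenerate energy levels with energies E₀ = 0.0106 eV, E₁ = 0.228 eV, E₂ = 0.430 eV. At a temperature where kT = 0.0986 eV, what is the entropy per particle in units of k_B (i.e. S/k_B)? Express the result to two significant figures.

0.39

Eᵢ/kT = 0.1075, 2.312, 4.361.
Z = Σ e^(−Eᵢ/kT) = e^(−0.1075) + e^(−2.312) + e^(−4.361) = 0.8981 + 0.09906 + 0.01277 = 1.010.
⟨E⟩ = Σ EᵢPᵢ = 0.03722 eV.
S/k_B = ln Z + ⟨E⟩/kT = ln(1.010) + 0.03722/0.0986 = 0.009950 + 0.3775 = 0.39.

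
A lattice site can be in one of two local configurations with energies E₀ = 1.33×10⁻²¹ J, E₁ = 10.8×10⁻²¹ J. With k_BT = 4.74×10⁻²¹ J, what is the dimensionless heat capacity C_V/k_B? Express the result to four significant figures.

Eᵢ/kT = 0.280591, 2.27848.
Z = Σ e^(−Eᵢ/kT) = e^(−0.280591) + e^(−2.27848) = 0.755337 + 0.102440 = 0.857777.
⟨E⟩ = 2.46095, ⟨E²⟩ = 15.4874.
C_V/k_B = (⟨E²⟩ − ⟨E⟩²)/(kT)² = (15.4874 − 6.05627)/22.4676 = 0.4198.

0.4198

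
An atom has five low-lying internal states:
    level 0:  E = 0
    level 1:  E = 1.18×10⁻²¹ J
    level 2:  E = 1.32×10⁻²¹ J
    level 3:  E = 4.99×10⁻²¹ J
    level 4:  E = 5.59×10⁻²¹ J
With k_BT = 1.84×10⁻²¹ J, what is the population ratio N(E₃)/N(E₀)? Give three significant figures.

0.0664

n₃/n₀ = exp[−(E₃−E₀)/kT] = exp(−(4.99 ×10⁻²¹ J)/(1.84 ×10⁻²¹ J)) = exp(-2.7120) = 0.0664.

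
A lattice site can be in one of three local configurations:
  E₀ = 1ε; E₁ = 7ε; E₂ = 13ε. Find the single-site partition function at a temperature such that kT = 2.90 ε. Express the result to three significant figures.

Z = 0.809

Eᵢ/kT = 0.34483, 2.4138, 4.4828.
Z = Σ e^(−Eᵢ/kT) = e^(−0.34483) + e^(−2.4138) + e^(−4.4828) = 0.70834 + 0.089475 + 0.011302 = 0.80912.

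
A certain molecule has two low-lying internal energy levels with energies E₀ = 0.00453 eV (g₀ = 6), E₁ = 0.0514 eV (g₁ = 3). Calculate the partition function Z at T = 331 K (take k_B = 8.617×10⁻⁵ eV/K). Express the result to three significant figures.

k_BT = 8.617×10⁻⁵ × 331 K = 0.028522 eV.
Eᵢ/kT = 0.15882, 1.8021.
Z = Σ gᵢe^(−Eᵢ/kT) = 6·e^(−0.15882) + 3·e^(−1.8021) = 5.1189 + 0.49486 = 5.6138.

Z = 5.61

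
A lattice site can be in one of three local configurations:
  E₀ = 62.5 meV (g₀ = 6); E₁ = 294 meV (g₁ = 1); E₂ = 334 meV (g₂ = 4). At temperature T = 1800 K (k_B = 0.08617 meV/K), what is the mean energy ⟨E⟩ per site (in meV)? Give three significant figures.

k_BT = 0.08617 × 1800 K = 155.11 meV.
Eᵢ/kT = 0.40294, 1.8954, 2.1533.
Z = Σ gᵢe^(−Eᵢ/kT) = 6·e^(−0.40294) + 1·e^(−1.8954) + 4·e^(−2.1533) = 4.0101 + 0.15026 + 0.46440 = 4.6248.
⟨E⟩ = Σ Eᵢ gᵢe^(−Eᵢ/kT) / Z = (62.5·4.0101 + 294·0.15026 + 334·0.46440) / 4.6248 = 97.3 meV.

97.3 meV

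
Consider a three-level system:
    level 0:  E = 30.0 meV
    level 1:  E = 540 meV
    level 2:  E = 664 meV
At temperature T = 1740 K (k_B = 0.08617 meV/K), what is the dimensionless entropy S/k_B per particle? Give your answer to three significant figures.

k_BT = 0.08617 × 1740 K = 149.94 meV.
Eᵢ/kT = 0.20008, 3.6014, 4.4284.
Z = Σ e^(−Eᵢ/kT) = e^(−0.20008) + e^(−3.6014) + e^(−4.4284) = 0.81867 + 0.027285 + 0.011934 = 0.85789.
⟨E⟩ = Σ EᵢPᵢ = 55.040 meV.
S/k_B = ln Z + ⟨E⟩/kT = ln(0.85789) + 55.040/149.94 = -0.15328 + 0.36708 = 0.214.

0.214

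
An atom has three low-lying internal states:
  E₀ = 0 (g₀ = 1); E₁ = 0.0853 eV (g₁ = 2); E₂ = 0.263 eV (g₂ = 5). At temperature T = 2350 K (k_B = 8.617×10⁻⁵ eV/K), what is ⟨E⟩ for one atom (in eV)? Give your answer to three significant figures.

k_BT = 8.617×10⁻⁵ × 2350 K = 0.20250 eV.
Eᵢ/kT = 0, 0.42123, 1.2988.
Z = Σ gᵢe^(−Eᵢ/kT) = 1·e^(−0) + 2·e^(−0.42123) + 5·e^(−1.2988) = 1.0000 + 1.3125 + 1.3643 = 3.6768.
⟨E⟩ = Σ Eᵢ gᵢe^(−Eᵢ/kT) / Z = (0·1.0000 + 0.0853·1.3125 + 0.263·1.3643) / 3.6768 = 0.128 eV.

0.128 eV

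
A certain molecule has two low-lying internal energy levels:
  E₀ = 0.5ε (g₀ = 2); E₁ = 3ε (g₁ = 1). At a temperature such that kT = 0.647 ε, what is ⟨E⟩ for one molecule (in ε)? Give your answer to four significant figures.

0.5260 ε

Eᵢ/kT = 0.772798, 4.63679.
Z = Σ gᵢe^(−Eᵢ/kT) = 2·e^(−0.772798) + 1·e^(−4.63679) = 0.923439 + 0.00968875 = 0.933128.
⟨E⟩ = Σ Eᵢ gᵢe^(−Eᵢ/kT) / Z = (0.5·0.923439 + 3·0.00968875) / 0.933128 = 0.5260 ε.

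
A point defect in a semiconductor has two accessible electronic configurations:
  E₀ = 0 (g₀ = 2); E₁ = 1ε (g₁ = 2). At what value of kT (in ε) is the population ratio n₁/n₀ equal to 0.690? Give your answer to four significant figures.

n₁/n₀ = (g₁/g₀) exp[−(E₁−E₀)/kT] = 0.690.
⇒ (E₁−E₀)/kT = ln((2/2)/0.690) = ln(1.44928) = 0.371067.
kT = 1ε / 0.371067 = 2.695 ε.

2.695 ε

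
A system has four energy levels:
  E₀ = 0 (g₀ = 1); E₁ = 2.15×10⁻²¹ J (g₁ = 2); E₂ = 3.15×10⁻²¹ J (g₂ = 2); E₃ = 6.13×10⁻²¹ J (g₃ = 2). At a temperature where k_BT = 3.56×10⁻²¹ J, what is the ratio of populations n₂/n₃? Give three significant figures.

2.31

n₂/n₃ = (g₂/g₃) exp[−(E₂−E₃)/kT] = (2/2) × exp(−(-2.98 ×10⁻²¹ J)/(3.56 ×10⁻²¹ J)) = (2/2) × exp(0.83708) = 2.31.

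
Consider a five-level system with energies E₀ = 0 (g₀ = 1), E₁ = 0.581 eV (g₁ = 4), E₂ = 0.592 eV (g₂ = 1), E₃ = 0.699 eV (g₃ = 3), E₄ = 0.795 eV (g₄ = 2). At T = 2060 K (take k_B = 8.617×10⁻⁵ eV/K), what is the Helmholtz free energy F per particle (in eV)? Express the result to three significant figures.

-0.0422 eV

k_BT = 8.617×10⁻⁵ × 2060 K = 0.17751 eV.
Eᵢ/kT = 0, 3.2731, 3.3350, 3.9378, 4.4786.
Z = Σ gᵢe^(−Eᵢ/kT) = 1·e^(−0) + 4·e^(−3.2731) + 1·e^(−3.3350) + 3·e^(−3.9378) + 2·e^(−4.4786) = 1.0000 + 0.15156 + 0.035615 + 0.058473 + 0.022699 = 1.2683.
F = −kT ln Z = −0.17751 × ln(1.2683) = −0.17751 × 0.23768 = -0.0422 eV.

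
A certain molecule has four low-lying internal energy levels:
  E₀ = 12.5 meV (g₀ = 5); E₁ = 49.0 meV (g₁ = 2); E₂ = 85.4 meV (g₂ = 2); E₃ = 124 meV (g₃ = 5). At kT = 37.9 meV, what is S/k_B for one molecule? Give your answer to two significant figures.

2.2

Eᵢ/kT = 0.3298, 1.293, 2.253, 3.272.
Z = Σ gᵢe^(−Eᵢ/kT) = 5·e^(−0.3298) + 2·e^(−1.293) + 2·e^(−2.253) + 5·e^(−3.272) = 3.595 + 0.5489 + 0.2102 + 0.1897 = 4.544.
⟨E⟩ = Σ EᵢPᵢ = 24.94 meV.
S/k_B = ln Z + ⟨E⟩/kT = ln(4.544) + 24.94/37.9 = 1.514 + 0.6580 = 2.2.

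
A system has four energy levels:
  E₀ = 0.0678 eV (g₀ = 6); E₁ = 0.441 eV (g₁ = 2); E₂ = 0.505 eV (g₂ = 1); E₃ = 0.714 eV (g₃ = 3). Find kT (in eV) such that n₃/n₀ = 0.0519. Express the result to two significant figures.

n₃/n₀ = (g₃/g₀) exp[−(E₃−E₀)/kT] = 0.0519.
⇒ (E₃−E₀)/kT = ln((3/6)/0.0519) = ln(9.634) = 2.265.
kT = 0.6462 eV / 2.265 = 0.29 eV.

0.29 eV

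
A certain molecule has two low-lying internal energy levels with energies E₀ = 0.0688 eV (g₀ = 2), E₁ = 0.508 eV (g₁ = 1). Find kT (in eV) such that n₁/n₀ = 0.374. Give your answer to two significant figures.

n₁/n₀ = (g₁/g₀) exp[−(E₁−E₀)/kT] = 0.374.
⇒ (E₁−E₀)/kT = ln((1/2)/0.374) = ln(1.337) = 0.2904.
kT = 0.4392 eV / 0.2904 = 1.5 eV.

1.5 eV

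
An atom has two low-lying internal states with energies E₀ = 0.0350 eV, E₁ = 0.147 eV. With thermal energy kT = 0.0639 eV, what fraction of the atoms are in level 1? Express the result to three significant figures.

0.148

Eᵢ/kT = 0.54773, 2.3005.
Z = Σ e^(−Eᵢ/kT) = e^(−0.54773) + e^(−2.3005) = 0.57826 + 0.10021 = 0.67847.
P₁ = e^(−E₁/kT) / Z = 0.10021/0.67847 = 0.148.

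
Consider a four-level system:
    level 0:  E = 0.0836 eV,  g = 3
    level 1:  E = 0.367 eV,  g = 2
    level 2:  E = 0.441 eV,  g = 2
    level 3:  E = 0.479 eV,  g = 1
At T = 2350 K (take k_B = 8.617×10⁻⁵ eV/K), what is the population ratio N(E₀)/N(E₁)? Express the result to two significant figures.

6.1

k_BT = 8.617×10⁻⁵ × 2350 K = 0.2025 eV.
n₀/n₁ = (g₀/g₁) exp[−(E₀−E₁)/kT] = (3/2) × exp(−(-0.2834 eV)/(0.2025 eV)) = (3/2) × exp(1.400) = 6.1.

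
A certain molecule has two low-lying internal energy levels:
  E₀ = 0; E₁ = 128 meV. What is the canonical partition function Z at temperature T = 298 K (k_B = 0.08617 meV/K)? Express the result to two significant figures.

Z = 1.0

k_BT = 0.08617 × 298 K = 25.68 meV.
Eᵢ/kT = 0, 4.984.
Z = Σ e^(−Eᵢ/kT) = e^(−0) + e^(−4.984) = 1.000 + 0.006847 = 1.007.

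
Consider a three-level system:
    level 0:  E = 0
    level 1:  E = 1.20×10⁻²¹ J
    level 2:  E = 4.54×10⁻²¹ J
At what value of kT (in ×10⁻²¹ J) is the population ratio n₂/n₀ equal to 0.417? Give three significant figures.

5.19 ×10⁻²¹ J

n₂/n₀ = exp[−(E₂−E₀)/kT] = 0.417.
⇒ (E₂−E₀)/kT = ln(1/0.417) = ln(2.3981) = 0.87468.
kT = 4.54 ×10⁻²¹ J / 0.87468 = 5.19 ×10⁻²¹ J.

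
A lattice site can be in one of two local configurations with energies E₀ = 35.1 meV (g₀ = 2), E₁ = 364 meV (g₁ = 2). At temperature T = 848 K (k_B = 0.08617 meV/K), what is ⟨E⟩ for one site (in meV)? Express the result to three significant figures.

k_BT = 0.08617 × 848 K = 73.072 meV.
Eᵢ/kT = 0.48035, 4.9814.
Z = Σ gᵢe^(−Eᵢ/kT) = 2·e^(−0.48035) + 2·e^(−4.9814) = 1.2371 + 0.013729 = 1.2508.
⟨E⟩ = Σ Eᵢ gᵢe^(−Eᵢ/kT) / Z = (35.1·1.2371 + 364·0.013729) / 1.2508 = 38.7 meV.

38.7 meV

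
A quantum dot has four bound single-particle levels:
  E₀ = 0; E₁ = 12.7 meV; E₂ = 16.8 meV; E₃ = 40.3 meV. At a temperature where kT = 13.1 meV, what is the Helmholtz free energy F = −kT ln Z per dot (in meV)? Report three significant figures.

Eᵢ/kT = 0, 0.96947, 1.2824, 3.0763.
Z = Σ e^(−Eᵢ/kT) = e^(−0) + e^(−0.96947) + e^(−1.2824) + e^(−3.0763) = 1.0000 + 0.37928 + 0.27737 + 0.046130 = 1.7028.
F = −kT ln Z = −13.1 × ln(1.7028) = −13.1 × 0.53227 = -6.97 meV.

-6.97 meV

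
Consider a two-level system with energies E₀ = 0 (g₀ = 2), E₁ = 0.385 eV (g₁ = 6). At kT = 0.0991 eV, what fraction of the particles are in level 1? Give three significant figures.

0.0581

Eᵢ/kT = 0, 3.8850.
Z = Σ gᵢe^(−Eᵢ/kT) = 2·e^(−0) + 6·e^(−3.8850) = 2.0000 + 0.12329 = 2.1233.
P₁ = g₁ e^(−E₁/kT) / Z = 0.12329/2.1233 = 0.0581.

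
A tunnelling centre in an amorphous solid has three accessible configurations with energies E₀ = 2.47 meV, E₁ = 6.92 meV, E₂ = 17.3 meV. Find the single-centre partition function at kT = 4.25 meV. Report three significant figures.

Z = 0.773

Eᵢ/kT = 0.58118, 1.6282, 4.0706.
Z = Σ e^(−Eᵢ/kT) = e^(−0.58118) + e^(−1.6282) + e^(−4.0706) = 0.55924 + 0.19628 + 0.017067 = 0.77259.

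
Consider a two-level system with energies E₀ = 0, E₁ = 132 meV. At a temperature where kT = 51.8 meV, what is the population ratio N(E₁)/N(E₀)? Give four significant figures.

n₁/n₀ = exp[−(E₁−E₀)/kT] = exp(−(132 meV)/(51.8 meV)) = exp(-2.54826) = 0.07822.

0.07822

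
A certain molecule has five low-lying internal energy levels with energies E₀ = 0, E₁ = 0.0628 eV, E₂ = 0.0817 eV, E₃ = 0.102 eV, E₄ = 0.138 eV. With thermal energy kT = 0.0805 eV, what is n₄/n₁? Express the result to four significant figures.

0.3929

n₄/n₁ = exp[−(E₄−E₁)/kT] = exp(−(0.0752 eV)/(0.0805 eV)) = exp(-0.934161) = 0.3929.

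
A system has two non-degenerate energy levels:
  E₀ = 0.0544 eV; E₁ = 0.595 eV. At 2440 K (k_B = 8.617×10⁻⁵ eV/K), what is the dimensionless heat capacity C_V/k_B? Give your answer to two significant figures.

0.44

k_BT = 8.617×10⁻⁵ × 2440 K = 0.2103 eV.
Eᵢ/kT = 0.2587, 2.829.
Z = Σ e^(−Eᵢ/kT) = e^(−0.2587) + e^(−2.829) = 0.7721 + 0.05907 = 0.8312.
⟨E⟩ = 0.09282 eV, ⟨E²⟩ = 0.02791 eV².
C_V/k_B = (⟨E²⟩ − ⟨E⟩²)/(kT)² = (0.02791 − 0.008616)/0.04423 = 0.44.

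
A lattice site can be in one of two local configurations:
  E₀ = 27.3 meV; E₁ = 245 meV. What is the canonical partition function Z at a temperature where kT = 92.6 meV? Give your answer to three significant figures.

Eᵢ/kT = 0.29482, 2.6458.
Z = Σ e^(−Eᵢ/kT) = e^(−0.29482) + e^(−2.6458) = 0.74467 + 0.070949 = 0.81562.

Z = 0.816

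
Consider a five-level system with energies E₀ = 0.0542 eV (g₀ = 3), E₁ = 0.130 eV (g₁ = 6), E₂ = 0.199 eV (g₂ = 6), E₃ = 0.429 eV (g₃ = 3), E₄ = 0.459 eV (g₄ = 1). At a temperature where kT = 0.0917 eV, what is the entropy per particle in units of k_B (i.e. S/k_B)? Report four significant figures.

2.568

Eᵢ/kT = 0.591058, 1.41767, 2.17012, 4.67830, 5.00545.
Z = Σ gᵢe^(−Eᵢ/kT) = 3·e^(−0.591058) + 6·e^(−1.41767) + 6·e^(−2.17012) + 3·e^(−4.67830) + 1·e^(−5.00545) = 1.66122 + 1.45367 + 0.684983 + 0.0278844 + 0.00670133 = 3.83446.
⟨E⟩ = Σ EᵢPᵢ = 0.112236 eV.
S/k_B = ln Z + ⟨E⟩/kT = ln(3.83446) + 0.112236/0.0917 = 1.34403 + 1.22395 = 2.568.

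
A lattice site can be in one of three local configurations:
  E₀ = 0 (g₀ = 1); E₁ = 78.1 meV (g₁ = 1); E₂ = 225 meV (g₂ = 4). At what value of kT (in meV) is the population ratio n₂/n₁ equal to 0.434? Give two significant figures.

n₂/n₁ = (g₂/g₁) exp[−(E₂−E₁)/kT] = 0.434.
⇒ (E₂−E₁)/kT = ln((4/1)/0.434) = ln(9.217) = 2.221.
kT = 146.9 meV / 2.221 = 66 meV.

66 meV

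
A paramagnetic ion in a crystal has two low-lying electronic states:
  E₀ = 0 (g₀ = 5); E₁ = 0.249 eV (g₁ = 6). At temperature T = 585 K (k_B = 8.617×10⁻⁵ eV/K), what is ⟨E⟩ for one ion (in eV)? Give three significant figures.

k_BT = 8.617×10⁻⁵ × 585 K = 0.050409 eV.
Eᵢ/kT = 0, 4.9396.
Z = Σ gᵢe^(−Eᵢ/kT) = 5·e^(−0) + 6·e^(−4.9396) = 5.0000 + 0.042945 = 5.0429.
⟨E⟩ = Σ Eᵢ gᵢe^(−Eᵢ/kT) / Z = (0·5.0000 + 0.249·0.042945) / 5.0429 = 0.00212 eV.

0.00212 eV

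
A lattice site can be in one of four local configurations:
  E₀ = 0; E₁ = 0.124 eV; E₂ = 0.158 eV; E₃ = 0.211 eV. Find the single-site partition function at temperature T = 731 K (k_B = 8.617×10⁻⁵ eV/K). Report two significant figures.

Z = 1.3

k_BT = 8.617×10⁻⁵ × 731 K = 0.06299 eV.
Eᵢ/kT = 0, 1.969, 2.508, 3.350.
Z = Σ e^(−Eᵢ/kT) = e^(−0) + e^(−1.969) + e^(−2.508) + e^(−3.350) = 1.000 + 0.1396 + 0.08143 + 0.03508 = 1.256.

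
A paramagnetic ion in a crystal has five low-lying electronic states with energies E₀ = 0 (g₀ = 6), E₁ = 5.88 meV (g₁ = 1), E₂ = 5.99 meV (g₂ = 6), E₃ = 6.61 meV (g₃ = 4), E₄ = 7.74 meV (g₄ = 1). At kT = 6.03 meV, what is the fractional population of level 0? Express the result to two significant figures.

Eᵢ/kT = 0, 0.9751, 0.9934, 1.096, 1.284.
Z = Σ gᵢe^(−Eᵢ/kT) = 6·e^(−0) + 1·e^(−0.9751) + 6·e^(−0.9934) + 4·e^(−1.096) + 1·e^(−1.284) = 6.000 + 0.3772 + 2.222 + 1.337 + 0.2769 = 10.21.
P₀ = g₀ e^(−E₀/kT) / Z = 6.000/10.21 = 0.59.

0.59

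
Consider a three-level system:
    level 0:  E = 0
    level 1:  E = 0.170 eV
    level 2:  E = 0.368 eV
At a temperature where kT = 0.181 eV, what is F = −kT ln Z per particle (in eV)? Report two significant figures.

Eᵢ/kT = 0, 0.9392, 2.033.
Z = Σ e^(−Eᵢ/kT) = e^(−0) + e^(−0.9392) + e^(−2.033) = 1.000 + 0.3909 + 0.1309 = 1.522.
F = −kT ln Z = −0.181 × ln(1.522) = −0.181 × 0.4200 = -0.076 eV.

-0.076 eV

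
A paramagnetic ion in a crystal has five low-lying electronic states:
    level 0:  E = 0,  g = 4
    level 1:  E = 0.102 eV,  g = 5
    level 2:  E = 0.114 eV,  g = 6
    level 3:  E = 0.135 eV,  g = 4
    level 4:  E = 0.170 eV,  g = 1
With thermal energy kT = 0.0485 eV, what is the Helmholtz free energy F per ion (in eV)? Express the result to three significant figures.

-0.0823 eV

Eᵢ/kT = 0, 2.1031, 2.3505, 2.7835, 3.5052.
Z = Σ gᵢe^(−Eᵢ/kT) = 4·e^(−0) + 5·e^(−2.1031) + 6·e^(−2.3505) + 4·e^(−2.7835) + 1·e^(−3.5052) = 4.0000 + 0.61039 + 0.57193 + 0.24729 + 0.030041 = 5.4597.
F = −kT ln Z = −0.0485 × ln(5.4597) = −0.0485 × 1.6974 = -0.0823 eV.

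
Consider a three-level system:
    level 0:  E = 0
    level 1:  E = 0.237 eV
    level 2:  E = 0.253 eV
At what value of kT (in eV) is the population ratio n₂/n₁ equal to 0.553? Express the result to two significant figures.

0.027 eV

n₂/n₁ = exp[−(E₂−E₁)/kT] = 0.553.
⇒ (E₂−E₁)/kT = ln(1/0.553) = ln(1.808) = 0.5922.
kT = 0.016 eV / 0.5922 = 0.027 eV.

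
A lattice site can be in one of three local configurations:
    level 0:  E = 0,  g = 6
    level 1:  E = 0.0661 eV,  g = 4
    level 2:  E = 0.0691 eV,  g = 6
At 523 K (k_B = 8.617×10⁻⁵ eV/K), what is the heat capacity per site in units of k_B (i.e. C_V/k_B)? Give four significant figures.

0.4469

k_BT = 8.617×10⁻⁵ × 523 K = 0.0450669 eV.
Eᵢ/kT = 0, 1.46671, 1.53328.
Z = Σ gᵢe^(−Eᵢ/kT) = 6·e^(−0) + 4·e^(−1.46671) + 6·e^(−1.53328) = 6.00000 + 0.922733 + 1.29496 = 8.21769.
⟨E⟩ = 0.0183110 eV, ⟨E²⟩ = 0.00124303 eV².
C_V/k_B = (⟨E²⟩ − ⟨E⟩²)/(kT)² = (0.00124303 − 0.000335293)/0.00203103 = 0.4469.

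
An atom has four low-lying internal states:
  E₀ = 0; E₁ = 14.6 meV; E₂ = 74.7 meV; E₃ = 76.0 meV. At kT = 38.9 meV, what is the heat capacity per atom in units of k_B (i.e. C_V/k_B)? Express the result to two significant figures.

Eᵢ/kT = 0, 0.3753, 1.920, 1.954.
Z = Σ e^(−Eᵢ/kT) = e^(−0) + e^(−0.3753) + e^(−1.920) + e^(−1.954) = 1.000 + 0.6871 + 0.1466 + 0.1417 = 1.975.
⟨E⟩ = 16.08 meV, ⟨E²⟩ = 902.8 meV².
C_V/k_B = (⟨E²⟩ − ⟨E⟩²)/(kT)² = (902.8 − 258.6)/1513 = 0.43.

0.43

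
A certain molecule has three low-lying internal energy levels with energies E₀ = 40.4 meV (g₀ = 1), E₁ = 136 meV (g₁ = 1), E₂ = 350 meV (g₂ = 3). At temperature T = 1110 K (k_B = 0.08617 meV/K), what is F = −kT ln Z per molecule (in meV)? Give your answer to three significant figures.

2.52 meV

k_BT = 0.08617 × 1110 K = 95.649 meV.
Eᵢ/kT = 0.42238, 1.4219, 3.6592.
Z = Σ gᵢe^(−Eᵢ/kT) = 1·e^(−0.42238) + 1·e^(−1.4219) + 3·e^(−3.6592) = 0.65548 + 0.24126 + 0.077259 = 0.97400.
F = −kT ln Z = −95.649 × ln(0.97400) = −95.649 × -0.026344 = 2.52 meV.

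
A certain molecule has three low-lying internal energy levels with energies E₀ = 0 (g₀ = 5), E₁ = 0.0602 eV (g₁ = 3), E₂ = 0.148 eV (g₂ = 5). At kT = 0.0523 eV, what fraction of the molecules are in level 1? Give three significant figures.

0.152

Eᵢ/kT = 0, 1.1511, 2.8298.
Z = Σ gᵢe^(−Eᵢ/kT) = 5·e^(−0) + 3·e^(−1.1511) + 5·e^(−2.8298) = 5.0000 + 0.94887 + 0.29512 = 6.2440.
P₁ = g₁ e^(−E₁/kT) / Z = 0.94887/6.2440 = 0.152.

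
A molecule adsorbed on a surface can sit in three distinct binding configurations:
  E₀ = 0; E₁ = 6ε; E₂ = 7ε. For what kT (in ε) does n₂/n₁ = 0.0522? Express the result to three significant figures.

0.339 ε

n₂/n₁ = exp[−(E₂−E₁)/kT] = 0.0522.
⇒ (E₂−E₁)/kT = ln(1/0.0522) = ln(19.157) = 2.9527.
kT = 1ε / 2.9527 = 0.339 ε.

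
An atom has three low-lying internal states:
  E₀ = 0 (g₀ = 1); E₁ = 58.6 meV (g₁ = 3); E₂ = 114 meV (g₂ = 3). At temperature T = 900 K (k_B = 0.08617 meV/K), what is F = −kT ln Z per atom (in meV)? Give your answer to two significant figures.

-88 meV

k_BT = 0.08617 × 900 K = 77.55 meV.
Eᵢ/kT = 0, 0.7556, 1.470.
Z = Σ gᵢe^(−Eᵢ/kT) = 1·e^(−0) + 3·e^(−0.7556) + 3·e^(−1.470) = 1.000 + 1.409 + 0.6898 = 3.099.
F = −kT ln Z = −77.55 × ln(3.099) = −77.55 × 1.131 = -88 meV.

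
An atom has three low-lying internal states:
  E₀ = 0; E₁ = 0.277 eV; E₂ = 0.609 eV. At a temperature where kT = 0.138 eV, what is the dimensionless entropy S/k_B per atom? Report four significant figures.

Eᵢ/kT = 0, 2.00725, 4.41304.
Z = Σ e^(−Eᵢ/kT) = e^(−0) + e^(−2.00725) + e^(−4.41304) = 1.00000 + 0.134358 + 0.0121183 = 1.14648.
⟨E⟩ = Σ EᵢPᵢ = 0.0388992 eV.
S/k_B = ln Z + ⟨E⟩/kT = ln(1.14648) + 0.0388992/0.138 = 0.136696 + 0.281878 = 0.4186.

0.4186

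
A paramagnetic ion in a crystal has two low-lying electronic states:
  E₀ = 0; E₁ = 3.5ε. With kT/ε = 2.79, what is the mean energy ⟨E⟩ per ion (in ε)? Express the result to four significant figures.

Eᵢ/kT = 0, 1.25448.
Z = Σ e^(−Eᵢ/kT) = e^(−0) + e^(−1.25448) = 1.00000 + 0.285224 = 1.28522.
⟨E⟩ = Σ Eᵢ e^(−Eᵢ/kT) / Z = (0·1.00000 + 3.5·0.285224) / 1.28522 = 0.7767 ε.

0.7767 ε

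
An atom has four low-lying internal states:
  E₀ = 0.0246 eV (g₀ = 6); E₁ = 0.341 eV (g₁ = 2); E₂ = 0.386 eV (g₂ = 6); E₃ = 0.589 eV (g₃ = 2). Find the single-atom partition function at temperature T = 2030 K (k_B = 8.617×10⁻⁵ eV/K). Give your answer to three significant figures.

Z = 6.23

k_BT = 8.617×10⁻⁵ × 2030 K = 0.17493 eV.
Eᵢ/kT = 0.14063, 1.9494, 2.2066, 3.3671.
Z = Σ gᵢe^(−Eᵢ/kT) = 6·e^(−0.14063) + 2·e^(−1.9494) + 6·e^(−2.2066) + 2·e^(−3.3671) = 5.2129 + 0.28472 + 0.66045 + 0.068979 = 6.2270.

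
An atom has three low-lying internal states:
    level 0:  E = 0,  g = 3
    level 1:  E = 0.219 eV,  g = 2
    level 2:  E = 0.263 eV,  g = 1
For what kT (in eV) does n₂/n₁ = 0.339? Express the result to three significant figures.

n₂/n₁ = (g₂/g₁) exp[−(E₂−E₁)/kT] = 0.339.
⇒ (E₂−E₁)/kT = ln((1/2)/0.339) = ln(1.4749) = 0.38859.
kT = 0.044 eV / 0.38859 = 0.113 eV.

0.113 eV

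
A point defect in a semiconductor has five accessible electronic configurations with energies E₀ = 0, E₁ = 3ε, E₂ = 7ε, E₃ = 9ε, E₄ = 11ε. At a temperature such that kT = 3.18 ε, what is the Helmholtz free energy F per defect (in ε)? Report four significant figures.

Eᵢ/kT = 0, 0.943396, 2.20126, 2.83019, 3.45912.
Z = Σ e^(−Eᵢ/kT) = e^(−0) + e^(−0.943396) + e^(−2.20126) + e^(−2.83019) + e^(−3.45912) = 1.00000 + 0.389304 + 0.110664 + 0.0590016 + 0.0314574 = 1.59043.
F = −kT ln Z = −3.18 × ln(1.59043) = −3.18 × 0.464004 = -1.476 ε.

-1.476 ε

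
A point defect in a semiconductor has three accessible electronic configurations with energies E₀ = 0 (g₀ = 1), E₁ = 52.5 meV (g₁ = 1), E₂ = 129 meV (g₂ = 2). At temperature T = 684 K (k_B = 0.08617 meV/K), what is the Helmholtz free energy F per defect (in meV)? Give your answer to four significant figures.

-28.96 meV

k_BT = 0.08617 × 684 K = 58.9403 meV.
Eᵢ/kT = 0, 0.890732, 2.18866.
Z = Σ gᵢe^(−Eᵢ/kT) = 1·e^(−0) + 1·e^(−0.890732) + 2·e^(−2.18866) = 1.00000 + 0.410355 + 0.224134 = 1.63449.
F = −kT ln Z = −58.9403 × ln(1.63449) = −58.9403 × 0.491331 = -28.96 meV.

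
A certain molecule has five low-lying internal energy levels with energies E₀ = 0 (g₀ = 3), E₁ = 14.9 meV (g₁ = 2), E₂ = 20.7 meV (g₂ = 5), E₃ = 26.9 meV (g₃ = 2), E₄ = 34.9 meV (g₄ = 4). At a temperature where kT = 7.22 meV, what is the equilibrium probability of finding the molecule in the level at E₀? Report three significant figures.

Eᵢ/kT = 0, 2.0637, 2.8670, 3.7258, 4.8338.
Z = Σ gᵢe^(−Eᵢ/kT) = 3·e^(−0) + 2·e^(−2.0637) + 5·e^(−2.8670) + 2·e^(−3.7258) + 4·e^(−4.8338) = 3.0000 + 0.25397 + 0.28435 + 0.048188 + 0.031825 = 3.6183.
P₀ = g₀ e^(−E₀/kT) / Z = 3.0000/3.6183 = 0.829.

0.829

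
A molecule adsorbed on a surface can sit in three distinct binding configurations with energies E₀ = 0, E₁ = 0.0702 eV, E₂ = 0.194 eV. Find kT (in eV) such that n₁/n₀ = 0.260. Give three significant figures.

n₁/n₀ = exp[−(E₁−E₀)/kT] = 0.260.
⇒ (E₁−E₀)/kT = ln(1/0.260) = ln(3.8462) = 1.3471.
kT = 0.0702 eV / 1.3471 = 0.0521 eV.

0.0521 eV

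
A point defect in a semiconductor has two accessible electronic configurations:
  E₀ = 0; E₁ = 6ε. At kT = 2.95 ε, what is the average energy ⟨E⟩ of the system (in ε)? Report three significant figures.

0.694 ε

Eᵢ/kT = 0, 2.0339.
Z = Σ e^(−Eᵢ/kT) = e^(−0) + e^(−2.0339) = 1.0000 + 0.13082 = 1.1308.
⟨E⟩ = Σ Eᵢ e^(−Eᵢ/kT) / Z = (0·1.0000 + 6·0.13082) / 1.1308 = 0.694 ε.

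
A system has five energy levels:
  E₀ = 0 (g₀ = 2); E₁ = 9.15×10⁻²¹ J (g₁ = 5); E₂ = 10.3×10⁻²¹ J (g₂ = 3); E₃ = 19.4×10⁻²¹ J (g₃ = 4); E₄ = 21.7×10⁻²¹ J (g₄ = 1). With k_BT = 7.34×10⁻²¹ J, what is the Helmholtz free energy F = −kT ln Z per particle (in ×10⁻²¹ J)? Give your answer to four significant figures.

-11.06 ×10⁻²¹ J

Eᵢ/kT = 0, 1.24659, 1.40327, 2.64305, 2.95640.
Z = Σ gᵢe^(−Eᵢ/kT) = 2·e^(−0) + 5·e^(−1.24659) + 3·e^(−1.40327) + 4·e^(−2.64305) + 1·e^(−2.95640) = 2.00000 + 1.43742 + 0.737376 + 0.284576 + 0.0520058 = 4.51138.
F = −kT ln Z = −7.34 × ln(4.51138) = −7.34 × 1.50660 = -11.06 ×10⁻²¹ J.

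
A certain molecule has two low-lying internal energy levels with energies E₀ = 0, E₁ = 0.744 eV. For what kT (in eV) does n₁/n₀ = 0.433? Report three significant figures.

0.889 eV

n₁/n₀ = exp[−(E₁−E₀)/kT] = 0.433.
⇒ (E₁−E₀)/kT = ln(1/0.433) = ln(2.3095) = 0.83703.
kT = 0.744 eV / 0.83703 = 0.889 eV.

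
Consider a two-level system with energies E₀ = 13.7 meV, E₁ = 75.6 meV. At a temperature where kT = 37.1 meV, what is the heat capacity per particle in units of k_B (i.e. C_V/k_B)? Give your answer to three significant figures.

Eᵢ/kT = 0.36927, 2.0377.
Z = Σ e^(−Eᵢ/kT) = e^(−0.36927) + e^(−2.0377) = 0.69124 + 0.13033 = 0.82157.
⟨E⟩ = 23.520 meV, ⟨E²⟩ = 1064.6 meV².
C_V/k_B = (⟨E²⟩ − ⟨E⟩²)/(kT)² = (1064.6 − 553.19)/1376.4 = 0.372.

0.372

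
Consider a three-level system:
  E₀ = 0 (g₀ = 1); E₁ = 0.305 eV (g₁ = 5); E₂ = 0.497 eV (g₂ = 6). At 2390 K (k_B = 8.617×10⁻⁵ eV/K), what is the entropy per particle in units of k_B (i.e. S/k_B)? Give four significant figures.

2.098

k_BT = 8.617×10⁻⁵ × 2390 K = 0.205946 eV.
Eᵢ/kT = 0, 1.48097, 2.41325.
Z = Σ gᵢe^(−Eᵢ/kT) = 1·e^(−0) + 5·e^(−1.48097) + 6·e^(−2.41325) = 1.00000 + 1.13708 + 0.537143 = 2.67422.
⟨E⟩ = Σ EᵢPᵢ = 0.229513 eV.
S/k_B = ln Z + ⟨E⟩/kT = ln(2.67422) + 0.229513/0.205946 = 0.983658 + 1.11443 = 2.098.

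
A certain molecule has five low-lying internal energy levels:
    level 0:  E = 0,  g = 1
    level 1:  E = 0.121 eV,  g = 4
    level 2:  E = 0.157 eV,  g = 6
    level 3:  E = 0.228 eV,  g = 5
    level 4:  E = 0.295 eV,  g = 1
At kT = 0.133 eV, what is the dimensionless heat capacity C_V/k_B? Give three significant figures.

0.310

Eᵢ/kT = 0, 0.90977, 1.1805, 1.7143, 2.2180.
Z = Σ gᵢe^(−Eᵢ/kT) = 1·e^(−0) + 4·e^(−0.90977) + 6·e^(−1.1805) + 5·e^(−1.7143) + 1·e^(−2.2180) = 1.0000 + 1.6105 + 1.8428 + 0.90045 + 0.10883 = 5.4626.
⟨E⟩ = 0.13210 eV, ⟨E²⟩ = 0.022935 eV².
C_V/k_B = (⟨E²⟩ − ⟨E⟩²)/(kT)² = (0.022935 − 0.017450)/0.017689 = 0.310.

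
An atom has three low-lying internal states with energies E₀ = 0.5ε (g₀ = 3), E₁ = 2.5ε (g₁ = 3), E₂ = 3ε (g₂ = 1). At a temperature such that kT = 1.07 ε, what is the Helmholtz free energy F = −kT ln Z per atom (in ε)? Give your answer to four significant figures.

-0.8585 ε

Eᵢ/kT = 0.467290, 2.33645, 2.80374.
Z = Σ gᵢe^(−Eᵢ/kT) = 3·e^(−0.467290) + 3·e^(−2.33645) + 1·e^(−2.80374) = 1.88009 + 0.290011 + 0.0605831 = 2.23068.
F = −kT ln Z = −1.07 × ln(2.23068) = −1.07 × 0.802306 = -0.8585 ε.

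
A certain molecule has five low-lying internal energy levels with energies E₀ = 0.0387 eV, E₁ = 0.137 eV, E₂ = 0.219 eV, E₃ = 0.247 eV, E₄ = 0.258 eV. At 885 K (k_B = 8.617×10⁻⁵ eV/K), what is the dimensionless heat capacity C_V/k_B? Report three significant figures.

k_BT = 8.617×10⁻⁵ × 885 K = 0.076260 eV.
Eᵢ/kT = 0.50747, 1.7965, 2.8718, 3.2389, 3.3832.
Z = Σ e^(−Eᵢ/kT) = e^(−0.50747) + e^(−1.7965) + e^(−2.8718) + e^(−3.2389) + e^(−3.3832) = 0.60202 + 0.16588 + 0.056597 + 0.039207 + 0.033939 = 0.89764.
⟨E⟩ = 0.085623 eV, ⟨E²⟩ = 0.012678 eV².
C_V/k_B = (⟨E²⟩ − ⟨E⟩²)/(kT)² = (0.012678 − 0.0073313)/0.0058156 = 0.919.

0.919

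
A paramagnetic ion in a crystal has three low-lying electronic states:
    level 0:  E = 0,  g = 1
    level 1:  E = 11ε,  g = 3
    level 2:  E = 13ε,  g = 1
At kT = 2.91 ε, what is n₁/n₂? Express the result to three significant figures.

5.96

n₁/n₂ = (g₁/g₂) exp[−(E₁−E₂)/kT] = (3/1) × exp(−(-2ε)/(2.91ε)) = (3/1) × exp(0.68729) = 5.96.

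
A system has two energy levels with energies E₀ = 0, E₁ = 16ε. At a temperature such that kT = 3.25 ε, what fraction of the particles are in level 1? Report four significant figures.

Eᵢ/kT = 0, 4.92308.
Z = Σ e^(−Eᵢ/kT) = e^(−0) + e^(−4.92308) = 1.00000 + 0.00727668 = 1.00728.
P₁ = e^(−E₁/kT) / Z = 0.00727668/1.00728 = 0.007224.

0.007224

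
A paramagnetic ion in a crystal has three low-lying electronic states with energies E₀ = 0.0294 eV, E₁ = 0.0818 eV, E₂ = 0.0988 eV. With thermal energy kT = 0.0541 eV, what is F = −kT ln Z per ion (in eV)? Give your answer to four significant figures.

0.002083 eV

Eᵢ/kT = 0.543438, 1.51201, 1.82625.
Z = Σ e^(−Eᵢ/kT) = e^(−0.543438) + e^(−1.51201) + e^(−1.82625) = 0.580748 + 0.220466 + 0.161016 = 0.962230.
F = −kT ln Z = −0.0541 × ln(0.962230) = −0.0541 × -0.0385018 = 0.002083 eV.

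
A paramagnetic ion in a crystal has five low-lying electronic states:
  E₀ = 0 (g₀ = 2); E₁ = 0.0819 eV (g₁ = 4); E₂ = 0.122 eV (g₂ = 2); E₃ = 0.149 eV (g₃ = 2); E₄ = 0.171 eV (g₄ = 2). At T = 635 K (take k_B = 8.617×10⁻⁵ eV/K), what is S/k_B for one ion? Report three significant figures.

1.94

k_BT = 8.617×10⁻⁵ × 635 K = 0.054718 eV.
Eᵢ/kT = 0, 1.4968, 2.2296, 2.7231, 3.1251.
Z = Σ gᵢe^(−Eᵢ/kT) = 2·e^(−0) + 4·e^(−1.4968) + 2·e^(−2.2296) + 2·e^(−2.7231) + 2·e^(−3.1251) = 2.0000 + 0.89538 + 0.21514 + 0.13134 + 0.087865 = 3.3297.
⟨E⟩ = Σ EᵢPᵢ = 0.040296 eV.
S/k_B = ln Z + ⟨E⟩/kT = ln(3.3297) + 0.040296/0.054718 = 1.2029 + 0.73643 = 1.94.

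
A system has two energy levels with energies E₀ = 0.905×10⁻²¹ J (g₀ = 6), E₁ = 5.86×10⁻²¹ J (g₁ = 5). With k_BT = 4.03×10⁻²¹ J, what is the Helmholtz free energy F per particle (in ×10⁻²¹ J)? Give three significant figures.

-7.19 ×10⁻²¹ J

Eᵢ/kT = 0.22457, 1.4541.
Z = Σ gᵢe^(−Eᵢ/kT) = 6·e^(−0.22457) + 5·e^(−1.4541) = 4.7932 + 1.1681 = 5.9613.
F = −kT ln Z = −4.03 × ln(5.9613) = −4.03 × 1.7853 = -7.19 ×10⁻²¹ J.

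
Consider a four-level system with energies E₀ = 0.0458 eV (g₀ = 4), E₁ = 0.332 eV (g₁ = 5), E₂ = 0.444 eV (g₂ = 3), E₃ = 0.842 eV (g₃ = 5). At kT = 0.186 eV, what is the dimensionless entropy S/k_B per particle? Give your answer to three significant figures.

Eᵢ/kT = 0.24624, 1.7849, 2.3871, 4.5269.
Z = Σ gᵢe^(−Eᵢ/kT) = 4·e^(−0.24624) + 5·e^(−1.7849) + 3·e^(−2.3871) + 5·e^(−4.5269) = 3.1269 + 0.83907 + 0.27569 + 0.054071 = 4.2957.
⟨E⟩ = Σ EᵢPᵢ = 0.13728 eV.
S/k_B = ln Z + ⟨E⟩/kT = ln(4.2957) + 0.13728/0.186 = 1.4576 + 0.73806 = 2.20.

2.20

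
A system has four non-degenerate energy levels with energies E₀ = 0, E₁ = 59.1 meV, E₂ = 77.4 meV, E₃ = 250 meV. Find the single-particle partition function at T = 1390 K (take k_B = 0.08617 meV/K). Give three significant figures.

Z = 2.26

k_BT = 0.08617 × 1390 K = 119.78 meV.
Eᵢ/kT = 0, 0.49340, 0.64618, 2.0872.
Z = Σ e^(−Eᵢ/kT) = e^(−0) + e^(−0.49340) + e^(−0.64618) + e^(−2.0872) = 1.0000 + 0.61055 + 0.52404 + 0.12403 = 2.2586.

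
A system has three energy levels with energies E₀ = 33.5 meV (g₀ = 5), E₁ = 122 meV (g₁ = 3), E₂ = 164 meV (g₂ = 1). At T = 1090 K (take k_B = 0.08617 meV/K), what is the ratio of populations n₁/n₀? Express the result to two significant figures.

0.23

k_BT = 0.08617 × 1090 K = 93.93 meV.
n₁/n₀ = (g₁/g₀) exp[−(E₁−E₀)/kT] = (3/5) × exp(−(88.5 meV)/(93.93 meV)) = (3/5) × exp(-0.9422) = 0.23.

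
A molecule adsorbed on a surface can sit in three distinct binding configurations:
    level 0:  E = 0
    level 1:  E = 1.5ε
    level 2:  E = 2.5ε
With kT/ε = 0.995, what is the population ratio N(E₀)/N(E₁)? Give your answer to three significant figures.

4.52

n₀/n₁ = exp[−(E₀−E₁)/kT] = exp(−(-1.5ε)/(0.995ε)) = exp(1.5075) = 4.52.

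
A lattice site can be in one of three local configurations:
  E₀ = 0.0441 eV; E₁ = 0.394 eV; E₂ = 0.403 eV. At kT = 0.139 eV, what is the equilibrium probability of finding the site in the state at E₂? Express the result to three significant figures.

0.0654

Eᵢ/kT = 0.31727, 2.8345, 2.8993.
Z = Σ e^(−Eᵢ/kT) = e^(−0.31727) + e^(−2.8345) + e^(−2.8993) = 0.72813 + 0.058748 + 0.055062 = 0.84194.
P₂ = e^(−E₂/kT) / Z = 0.055062/0.84194 = 0.0654.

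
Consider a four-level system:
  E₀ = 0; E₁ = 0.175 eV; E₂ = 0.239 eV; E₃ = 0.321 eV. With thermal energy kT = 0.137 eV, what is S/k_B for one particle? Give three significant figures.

1.01

Eᵢ/kT = 0, 1.2774, 1.7445, 2.3431.
Z = Σ e^(−Eᵢ/kT) = e^(−0) + e^(−1.2774) + e^(−1.7445) + e^(−2.3431) = 1.0000 + 0.27876 + 0.17473 + 0.096029 = 1.5495.
⟨E⟩ = Σ EᵢPᵢ = 0.078328 eV.
S/k_B = ln Z + ⟨E⟩/kT = ln(1.5495) + 0.078328/0.137 = 0.43793 + 0.57174 = 1.01.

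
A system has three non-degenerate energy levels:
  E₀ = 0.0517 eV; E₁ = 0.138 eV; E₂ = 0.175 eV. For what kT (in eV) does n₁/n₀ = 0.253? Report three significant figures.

0.0628 eV

n₁/n₀ = exp[−(E₁−E₀)/kT] = 0.253.
⇒ (E₁−E₀)/kT = ln(1/0.253) = ln(3.9526) = 1.3744.
kT = 0.0863 eV / 1.3744 = 0.0628 eV.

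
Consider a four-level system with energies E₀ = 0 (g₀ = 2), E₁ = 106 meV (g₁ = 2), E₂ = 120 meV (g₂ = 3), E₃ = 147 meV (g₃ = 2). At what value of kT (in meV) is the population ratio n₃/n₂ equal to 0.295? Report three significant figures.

33.1 meV

n₃/n₂ = (g₃/g₂) exp[−(E₃−E₂)/kT] = 0.295.
⇒ (E₃−E₂)/kT = ln((2/3)/0.295) = ln(2.2599) = 0.81532.
kT = 27 meV / 0.81532 = 33.1 meV.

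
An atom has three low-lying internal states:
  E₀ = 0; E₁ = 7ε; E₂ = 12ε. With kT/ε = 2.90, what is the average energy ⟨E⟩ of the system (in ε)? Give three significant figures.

Eᵢ/kT = 0, 2.4138, 4.1379.
Z = Σ e^(−Eᵢ/kT) = e^(−0) + e^(−2.4138) + e^(−4.1379) = 1.0000 + 0.089475 + 0.015956 = 1.1054.
⟨E⟩ = Σ Eᵢ e^(−Eᵢ/kT) / Z = (0·1.0000 + 7·0.089475 + 12·0.015956) / 1.1054 = 0.740 ε.

0.740 ε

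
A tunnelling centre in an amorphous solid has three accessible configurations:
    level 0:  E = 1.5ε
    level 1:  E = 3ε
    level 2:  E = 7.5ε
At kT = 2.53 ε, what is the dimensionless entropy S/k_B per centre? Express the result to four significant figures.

Eᵢ/kT = 0.592885, 1.18577, 2.96443.
Z = Σ e^(−Eᵢ/kT) = e^(−0.592885) + e^(−1.18577) + e^(−2.96443) = 0.552730 + 0.305511 + 0.0515899 = 0.909831.
⟨E⟩ = Σ EᵢPᵢ = 2.34390 ε.
S/k_B = ln Z + ⟨E⟩/kT = ln(0.909831) + 2.34390/2.53 = -0.0944964 + 0.926443 = 0.8319.

0.8319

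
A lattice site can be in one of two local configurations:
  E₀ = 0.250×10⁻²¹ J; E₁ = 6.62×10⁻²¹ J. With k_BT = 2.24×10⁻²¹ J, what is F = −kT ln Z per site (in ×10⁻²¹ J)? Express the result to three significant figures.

Eᵢ/kT = 0.11161, 2.9554.
Z = Σ e^(−Eᵢ/kT) = e^(−0.11161) + e^(−2.9554) = 0.89439 + 0.052058 = 0.94645.
F = −kT ln Z = −2.24 × ln(0.94645) = −2.24 × -0.055037 = 0.123 ×10⁻²¹ J.

0.123 ×10⁻²¹ J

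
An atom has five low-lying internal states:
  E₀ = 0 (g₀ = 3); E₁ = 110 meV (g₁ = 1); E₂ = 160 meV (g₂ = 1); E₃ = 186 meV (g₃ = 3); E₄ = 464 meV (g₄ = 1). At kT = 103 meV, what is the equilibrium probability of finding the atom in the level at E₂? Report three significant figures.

0.0521

Eᵢ/kT = 0, 1.0680, 1.5534, 1.8058, 4.5049.
Z = Σ gᵢe^(−Eᵢ/kT) = 3·e^(−0) + 1·e^(−1.0680) + 1·e^(−1.5534) + 3·e^(−1.8058) + 1·e^(−4.5049) = 3.0000 + 0.34370 + 0.21153 + 0.49303 + 0.011055 = 4.0593.
P₂ = g₂ e^(−E₂/kT) / Z = 0.21153/4.0593 = 0.0521.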